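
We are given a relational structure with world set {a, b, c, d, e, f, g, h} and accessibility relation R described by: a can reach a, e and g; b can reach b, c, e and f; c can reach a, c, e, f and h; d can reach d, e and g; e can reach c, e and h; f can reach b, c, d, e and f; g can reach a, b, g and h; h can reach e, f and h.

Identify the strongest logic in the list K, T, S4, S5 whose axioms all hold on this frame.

T

Reflexive (axiom T): yes — every world is R-related to itself.
Transitive (axiom 4): no — a R e and e R c, but not a R c.
Euclidean (axiom 5): no — a R e and a R g, but not e R g.
So F validates K, T; S4 would additionally require R to be transitive. The strongest is T.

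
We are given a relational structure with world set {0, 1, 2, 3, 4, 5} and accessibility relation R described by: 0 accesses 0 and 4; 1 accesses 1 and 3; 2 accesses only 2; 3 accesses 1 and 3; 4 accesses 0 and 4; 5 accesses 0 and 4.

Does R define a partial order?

No

Reflexive: no — 5 is not related to itself.
Transitive: yes — every two-step R-path is closed by a direct edge.
Antisymmetric: no — 0 R 4 and 4 R 0 with 0 ≠ 4.
So R is not a partial order.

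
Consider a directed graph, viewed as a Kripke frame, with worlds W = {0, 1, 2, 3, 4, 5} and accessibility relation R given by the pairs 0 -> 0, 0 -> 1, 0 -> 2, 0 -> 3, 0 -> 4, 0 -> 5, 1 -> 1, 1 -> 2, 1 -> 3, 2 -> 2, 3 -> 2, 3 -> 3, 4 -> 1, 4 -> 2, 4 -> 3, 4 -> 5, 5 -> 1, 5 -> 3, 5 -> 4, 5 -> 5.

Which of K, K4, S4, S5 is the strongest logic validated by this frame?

K

Transitive (axiom 4): no — 5 R 1 and 1 R 2, but not 5 R 2.
Reflexive (axiom T): no — 4 is not related to itself.
Euclidean (axiom 5): no — 0 R 1 and 0 R 4, but not 1 R 4.
So F validates K; K4 would additionally require R to be transitive. The strongest is K.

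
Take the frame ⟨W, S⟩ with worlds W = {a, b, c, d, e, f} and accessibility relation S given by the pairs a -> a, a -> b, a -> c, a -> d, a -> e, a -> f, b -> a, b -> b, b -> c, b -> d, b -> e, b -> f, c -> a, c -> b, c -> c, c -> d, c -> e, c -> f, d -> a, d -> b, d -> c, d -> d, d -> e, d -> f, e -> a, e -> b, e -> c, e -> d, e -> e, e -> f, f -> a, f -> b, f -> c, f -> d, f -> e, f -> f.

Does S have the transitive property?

Transitive: yes — every two-step S-path is closed by a direct edge.

Yes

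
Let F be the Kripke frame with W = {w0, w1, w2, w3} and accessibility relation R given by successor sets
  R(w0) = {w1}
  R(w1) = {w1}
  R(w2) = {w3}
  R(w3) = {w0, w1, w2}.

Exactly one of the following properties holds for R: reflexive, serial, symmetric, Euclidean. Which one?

serial

Reflexive: no — w0 is not related to itself.
Serial: yes — every world has a successor (e.g. w0 R w1).
Symmetric: no — w0 R w1 but not w1 R w0.
Euclidean: no — w3 R w0 and w3 R w2, but not w0 R w2.
Only serial holds.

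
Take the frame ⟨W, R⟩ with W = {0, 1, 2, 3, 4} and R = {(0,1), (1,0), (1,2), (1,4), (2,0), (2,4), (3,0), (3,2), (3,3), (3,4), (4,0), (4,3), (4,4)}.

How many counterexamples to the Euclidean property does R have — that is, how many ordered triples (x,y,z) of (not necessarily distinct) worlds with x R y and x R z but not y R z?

Enumerating: (0,1,1), (1,0,0), (1,0,2), (1,0,4), (1,2,2), (1,4,2), (2,0,0), (2,0,4), (3,0,0), (3,0,2), (3,0,3), (3,0,4), (3,2,2), (3,2,3), (3,4,2), (4,0,0), (4,0,3), (4,0,4).

18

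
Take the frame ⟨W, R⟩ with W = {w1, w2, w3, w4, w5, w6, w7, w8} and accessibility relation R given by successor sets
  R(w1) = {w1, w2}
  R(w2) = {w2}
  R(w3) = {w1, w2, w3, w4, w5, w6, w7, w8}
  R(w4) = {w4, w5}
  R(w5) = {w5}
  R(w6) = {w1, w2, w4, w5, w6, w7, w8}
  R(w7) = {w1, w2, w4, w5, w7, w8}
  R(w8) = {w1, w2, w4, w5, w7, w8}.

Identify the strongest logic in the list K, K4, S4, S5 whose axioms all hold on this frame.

S4

Transitive (axiom 4): yes — every two-step R-path is closed by a direct edge.
Reflexive (axiom T): yes — every world is R-related to itself.
Euclidean (axiom 5): no — w3 R w1 and w3 R w4, but not w1 R w4.
So F validates K, K4, S4; S5 would additionally require R to be Euclidean. The strongest is S4.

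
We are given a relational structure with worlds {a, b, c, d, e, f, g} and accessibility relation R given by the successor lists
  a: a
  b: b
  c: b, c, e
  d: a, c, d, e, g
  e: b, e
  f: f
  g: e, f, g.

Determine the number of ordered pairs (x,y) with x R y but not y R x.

Enumerating: (c,b), (c,e), (d,a), (d,c), (d,e), (d,g), (e,b), (g,e), (g,f).

9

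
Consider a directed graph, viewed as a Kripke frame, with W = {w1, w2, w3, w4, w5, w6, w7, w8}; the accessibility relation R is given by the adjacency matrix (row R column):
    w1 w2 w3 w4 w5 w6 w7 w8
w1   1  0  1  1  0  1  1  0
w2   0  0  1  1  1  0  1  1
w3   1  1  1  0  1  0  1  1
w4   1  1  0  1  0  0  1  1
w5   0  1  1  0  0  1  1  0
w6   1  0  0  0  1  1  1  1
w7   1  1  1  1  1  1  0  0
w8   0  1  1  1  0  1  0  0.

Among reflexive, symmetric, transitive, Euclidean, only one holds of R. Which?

symmetric

Reflexive: no — w2 is not related to itself.
Symmetric: yes — every pair in R has its reverse in R.
Transitive: no — w1 R w3 and w3 R w2, but not w1 R w2.
Euclidean: no — w1 R w3 and w1 R w4, but not w3 R w4.
Only symmetric holds.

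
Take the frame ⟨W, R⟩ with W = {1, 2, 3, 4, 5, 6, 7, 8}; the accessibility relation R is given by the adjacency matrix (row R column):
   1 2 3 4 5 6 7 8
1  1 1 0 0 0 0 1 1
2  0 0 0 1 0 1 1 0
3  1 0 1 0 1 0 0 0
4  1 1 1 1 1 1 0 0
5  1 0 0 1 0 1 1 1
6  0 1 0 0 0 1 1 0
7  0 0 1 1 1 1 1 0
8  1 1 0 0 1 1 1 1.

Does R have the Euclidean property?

Euclidean: no — 1 R 2 and 1 R 8, but not 2 R 8.

No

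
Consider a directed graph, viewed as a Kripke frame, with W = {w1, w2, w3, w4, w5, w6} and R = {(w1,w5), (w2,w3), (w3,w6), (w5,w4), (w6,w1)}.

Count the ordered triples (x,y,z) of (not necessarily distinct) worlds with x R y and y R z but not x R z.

Enumerating: (w1,w5,w4), (w2,w3,w6), (w3,w6,w1), (w6,w1,w5).

4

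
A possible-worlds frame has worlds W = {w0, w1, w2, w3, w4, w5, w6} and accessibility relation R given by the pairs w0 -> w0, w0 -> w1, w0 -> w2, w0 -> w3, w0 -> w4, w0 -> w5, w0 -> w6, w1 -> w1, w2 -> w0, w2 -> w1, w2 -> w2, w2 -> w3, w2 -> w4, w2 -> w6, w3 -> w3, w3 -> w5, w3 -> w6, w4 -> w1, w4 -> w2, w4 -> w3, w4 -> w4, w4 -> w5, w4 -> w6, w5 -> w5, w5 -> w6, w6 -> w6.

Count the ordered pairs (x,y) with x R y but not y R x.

15

Enumerating: (w0,w1), (w0,w3), (w0,w4), (w0,w5), (w0,w6), (w2,w1), (w2,w3), (w2,w6), (w3,w5), (w3,w6), (w4,w1), (w4,w3), (w4,w5), (w4,w6), (w5,w6).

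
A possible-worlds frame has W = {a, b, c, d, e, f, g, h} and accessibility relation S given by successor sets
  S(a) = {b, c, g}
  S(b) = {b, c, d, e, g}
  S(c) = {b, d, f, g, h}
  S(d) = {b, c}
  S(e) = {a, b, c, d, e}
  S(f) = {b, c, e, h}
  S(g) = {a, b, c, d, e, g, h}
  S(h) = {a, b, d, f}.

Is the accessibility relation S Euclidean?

Euclidean: no — b S c and b S e, but not c S e.

No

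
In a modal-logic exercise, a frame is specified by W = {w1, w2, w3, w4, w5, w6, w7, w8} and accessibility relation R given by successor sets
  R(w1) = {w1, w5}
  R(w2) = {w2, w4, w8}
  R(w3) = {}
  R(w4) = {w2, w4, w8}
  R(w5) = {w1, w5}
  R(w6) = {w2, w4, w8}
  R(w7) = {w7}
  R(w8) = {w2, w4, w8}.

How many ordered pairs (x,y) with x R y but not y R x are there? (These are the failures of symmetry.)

Enumerating: (w6,w2), (w6,w4), (w6,w8).

3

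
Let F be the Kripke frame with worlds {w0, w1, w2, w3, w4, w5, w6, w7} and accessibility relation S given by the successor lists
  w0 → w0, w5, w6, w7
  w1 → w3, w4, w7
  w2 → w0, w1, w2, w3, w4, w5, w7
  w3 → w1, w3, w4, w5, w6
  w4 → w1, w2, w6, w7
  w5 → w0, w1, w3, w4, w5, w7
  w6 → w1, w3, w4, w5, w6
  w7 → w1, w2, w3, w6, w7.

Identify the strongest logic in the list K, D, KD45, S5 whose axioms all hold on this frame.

D

Serial (axiom D): yes — every world has a successor (e.g. w0 S w0).
Euclidean (axiom 5): no — w0 S w5 and w0 S w6, but not w5 S w6.
Transitive (axiom 4): no — w0 S w5 and w5 S w1, but not w0 S w1.
Reflexive (axiom T): no — w1 is not related to itself.
So F validates K, D; KD45 would additionally require S to be Euclidean and transitive. The strongest is D.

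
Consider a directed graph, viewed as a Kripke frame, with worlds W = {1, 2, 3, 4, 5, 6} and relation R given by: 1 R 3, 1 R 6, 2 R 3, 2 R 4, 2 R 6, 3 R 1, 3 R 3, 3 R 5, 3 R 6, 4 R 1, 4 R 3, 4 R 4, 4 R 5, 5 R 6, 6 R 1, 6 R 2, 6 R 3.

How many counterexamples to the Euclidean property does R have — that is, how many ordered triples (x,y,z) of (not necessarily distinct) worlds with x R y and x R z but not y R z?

Enumerating: (1,6,6), (2,3,4), (2,4,6), (2,6,4), (2,6,6), (3,1,1), (3,1,5), (3,5,1), (3,5,3), (3,5,5), (3,6,5), (3,6,6), … and 14 more.
Total: 26.

26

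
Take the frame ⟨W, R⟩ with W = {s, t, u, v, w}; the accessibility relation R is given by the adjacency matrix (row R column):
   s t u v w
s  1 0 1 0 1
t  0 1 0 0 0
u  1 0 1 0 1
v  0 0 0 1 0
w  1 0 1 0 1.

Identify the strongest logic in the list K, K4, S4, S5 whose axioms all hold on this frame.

S5

Transitive (axiom 4): yes — every two-step R-path is closed by a direct edge.
Reflexive (axiom T): yes — every world is R-related to itself.
Euclidean (axiom 5): yes — any two successors of a common world are R-related.
So F validates K, K4, S4, S5. The strongest is S5.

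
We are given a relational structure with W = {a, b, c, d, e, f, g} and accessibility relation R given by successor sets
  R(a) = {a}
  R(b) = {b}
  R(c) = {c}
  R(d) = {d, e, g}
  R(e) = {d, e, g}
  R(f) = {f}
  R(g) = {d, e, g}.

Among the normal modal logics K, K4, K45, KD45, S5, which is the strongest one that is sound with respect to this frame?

S5

Transitive (axiom 4): yes — every two-step R-path is closed by a direct edge.
Euclidean (axiom 5): yes — any two successors of a common world are R-related.
Serial (axiom D): yes — every world has a successor (e.g. a R a).
Reflexive (axiom T): yes — every world is R-related to itself.
So F validates K, K4, K45, KD45, S5. The strongest is S5.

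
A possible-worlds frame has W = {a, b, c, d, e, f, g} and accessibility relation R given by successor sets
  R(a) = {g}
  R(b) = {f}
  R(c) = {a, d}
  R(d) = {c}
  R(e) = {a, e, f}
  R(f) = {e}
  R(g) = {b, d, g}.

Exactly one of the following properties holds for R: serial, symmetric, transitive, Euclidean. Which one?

Serial: yes — every world has a successor (e.g. a R g).
Symmetric: no — a R g but not g R a.
Transitive: no — a R g and g R b, but not a R b.
Euclidean: no — c R a and c R d, but not a R d.
Only serial holds.

serial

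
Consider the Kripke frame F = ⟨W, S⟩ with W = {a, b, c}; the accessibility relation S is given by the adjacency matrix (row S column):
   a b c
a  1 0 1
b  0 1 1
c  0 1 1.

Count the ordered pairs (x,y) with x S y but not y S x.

1

Enumerating: (a,c).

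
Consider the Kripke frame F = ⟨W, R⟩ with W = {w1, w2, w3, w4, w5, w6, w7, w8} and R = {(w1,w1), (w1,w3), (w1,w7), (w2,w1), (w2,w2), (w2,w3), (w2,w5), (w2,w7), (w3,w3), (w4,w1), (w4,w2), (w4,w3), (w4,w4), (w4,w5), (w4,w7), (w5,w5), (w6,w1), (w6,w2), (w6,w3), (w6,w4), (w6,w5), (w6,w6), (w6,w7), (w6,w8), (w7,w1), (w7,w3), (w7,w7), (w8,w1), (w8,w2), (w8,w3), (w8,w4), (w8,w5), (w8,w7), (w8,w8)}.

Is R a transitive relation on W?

Transitive: yes — every two-step R-path is closed by a direct edge.

Yes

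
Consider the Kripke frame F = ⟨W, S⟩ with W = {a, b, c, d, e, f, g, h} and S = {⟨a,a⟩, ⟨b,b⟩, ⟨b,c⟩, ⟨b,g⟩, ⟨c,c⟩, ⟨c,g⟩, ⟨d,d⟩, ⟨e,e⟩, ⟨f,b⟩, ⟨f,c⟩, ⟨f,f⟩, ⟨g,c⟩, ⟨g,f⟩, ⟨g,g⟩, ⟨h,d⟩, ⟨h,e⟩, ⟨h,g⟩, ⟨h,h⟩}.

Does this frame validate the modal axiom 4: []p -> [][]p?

Axiom 4 corresponds to the accessibility relation being transitive.
Transitive: no — b S g and g S f, but not b S f.

No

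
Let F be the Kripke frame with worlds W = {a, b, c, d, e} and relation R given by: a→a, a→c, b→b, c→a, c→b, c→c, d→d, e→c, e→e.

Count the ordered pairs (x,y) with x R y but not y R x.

Enumerating: (c,b), (e,c).

2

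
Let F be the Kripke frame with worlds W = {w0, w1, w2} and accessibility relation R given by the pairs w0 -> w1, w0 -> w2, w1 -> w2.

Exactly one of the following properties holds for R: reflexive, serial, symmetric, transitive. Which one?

transitive

Reflexive: no — w0 is not related to itself.
Serial: no — w2 has no R-successor.
Symmetric: no — w0 R w1 but not w1 R w0.
Transitive: yes — every two-step R-path is closed by a direct edge.
Only transitive holds.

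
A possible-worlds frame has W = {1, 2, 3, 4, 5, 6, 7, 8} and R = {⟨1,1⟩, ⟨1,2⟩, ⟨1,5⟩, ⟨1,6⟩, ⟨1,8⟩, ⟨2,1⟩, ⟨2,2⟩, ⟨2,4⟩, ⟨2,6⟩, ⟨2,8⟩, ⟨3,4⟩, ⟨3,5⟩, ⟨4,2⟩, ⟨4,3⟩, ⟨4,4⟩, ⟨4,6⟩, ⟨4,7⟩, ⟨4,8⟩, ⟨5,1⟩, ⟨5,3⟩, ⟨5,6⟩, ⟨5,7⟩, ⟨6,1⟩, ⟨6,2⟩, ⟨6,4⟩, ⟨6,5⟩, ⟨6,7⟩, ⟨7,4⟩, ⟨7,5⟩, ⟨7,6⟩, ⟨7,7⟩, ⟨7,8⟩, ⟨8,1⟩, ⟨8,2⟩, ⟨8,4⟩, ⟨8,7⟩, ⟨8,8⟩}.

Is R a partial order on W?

Reflexive: no — 3 is not related to itself.
Transitive: no — 1 R 2 and 2 R 4, but not 1 R 4.
Antisymmetric: no — 1 R 2 and 2 R 1 with 1 ≠ 2.
So R is not a partial order.

No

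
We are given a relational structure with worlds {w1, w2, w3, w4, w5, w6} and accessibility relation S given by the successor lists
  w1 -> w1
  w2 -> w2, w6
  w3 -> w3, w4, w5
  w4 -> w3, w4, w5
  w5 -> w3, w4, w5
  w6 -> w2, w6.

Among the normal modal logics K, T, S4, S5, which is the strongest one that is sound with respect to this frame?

S5

Reflexive (axiom T): yes — every world is S-related to itself.
Transitive (axiom 4): yes — every two-step S-path is closed by a direct edge.
Euclidean (axiom 5): yes — any two successors of a common world are S-related.
So F validates K, T, S4, S5. The strongest is S5.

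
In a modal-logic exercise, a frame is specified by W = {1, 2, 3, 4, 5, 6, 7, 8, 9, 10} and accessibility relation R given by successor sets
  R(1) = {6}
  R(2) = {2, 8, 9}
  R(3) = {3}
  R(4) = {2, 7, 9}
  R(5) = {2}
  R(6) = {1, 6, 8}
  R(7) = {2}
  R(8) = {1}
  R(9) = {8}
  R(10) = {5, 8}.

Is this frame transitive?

Transitive: no — 1 R 6 and 6 R 8, but not 1 R 8.

No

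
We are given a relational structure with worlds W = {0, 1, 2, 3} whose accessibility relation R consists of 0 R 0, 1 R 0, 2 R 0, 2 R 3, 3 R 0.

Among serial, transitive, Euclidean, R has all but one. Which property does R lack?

Serial: yes — every world has a successor (e.g. 0 R 0).
Transitive: yes — every two-step R-path is closed by a direct edge.
Euclidean: no — 2 R 0 and 2 R 3, but not 0 R 3.
Only Euclidean fails.

Euclidean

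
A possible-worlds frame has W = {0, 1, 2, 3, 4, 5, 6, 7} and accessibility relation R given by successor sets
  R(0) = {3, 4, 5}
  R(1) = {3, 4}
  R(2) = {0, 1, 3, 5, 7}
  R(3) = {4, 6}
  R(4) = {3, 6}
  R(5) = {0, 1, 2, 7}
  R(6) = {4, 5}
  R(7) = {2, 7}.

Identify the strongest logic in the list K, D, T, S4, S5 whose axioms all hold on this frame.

Serial (axiom D): yes — every world has a successor (e.g. 0 R 3).
Reflexive (axiom T): no — 0 is not related to itself.
Transitive (axiom 4): no — 0 R 3 and 3 R 6, but not 0 R 6.
Euclidean (axiom 5): no — 0 R 3 and 0 R 5, but not 3 R 5.
So F validates K, D; T would additionally require R to be reflexive. The strongest is D.

D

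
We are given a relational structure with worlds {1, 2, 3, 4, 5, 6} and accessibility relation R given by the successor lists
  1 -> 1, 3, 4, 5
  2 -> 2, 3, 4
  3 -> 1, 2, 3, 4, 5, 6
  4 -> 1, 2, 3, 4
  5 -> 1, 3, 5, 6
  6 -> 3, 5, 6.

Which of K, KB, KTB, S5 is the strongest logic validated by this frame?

Symmetric (axiom B): yes — every pair in R has its reverse in R.
Reflexive (axiom T): yes — every world is R-related to itself.
Euclidean (axiom 5): no — 1 R 4 and 1 R 5, but not 4 R 5.
So F validates K, KB, KTB; S5 would additionally require R to be Euclidean. The strongest is KTB.

KTB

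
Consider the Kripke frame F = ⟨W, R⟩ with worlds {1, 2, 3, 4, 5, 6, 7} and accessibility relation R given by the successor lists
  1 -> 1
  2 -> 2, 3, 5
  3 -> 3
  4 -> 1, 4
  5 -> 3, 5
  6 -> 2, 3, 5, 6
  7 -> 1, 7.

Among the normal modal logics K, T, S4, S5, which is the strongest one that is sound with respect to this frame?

Reflexive (axiom T): yes — every world is R-related to itself.
Transitive (axiom 4): yes — every two-step R-path is closed by a direct edge.
Euclidean (axiom 5): no — 2 R 3 and 2 R 5, but not 3 R 5.
So F validates K, T, S4; S5 would additionally require R to be Euclidean. The strongest is S4.

S4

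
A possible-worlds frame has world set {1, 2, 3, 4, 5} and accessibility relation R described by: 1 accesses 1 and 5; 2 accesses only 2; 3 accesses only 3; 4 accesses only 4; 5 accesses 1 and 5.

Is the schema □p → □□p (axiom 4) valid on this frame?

Yes

Axiom 4 corresponds to the accessibility relation being transitive.
Transitive: yes — every two-step R-path is closed by a direct edge.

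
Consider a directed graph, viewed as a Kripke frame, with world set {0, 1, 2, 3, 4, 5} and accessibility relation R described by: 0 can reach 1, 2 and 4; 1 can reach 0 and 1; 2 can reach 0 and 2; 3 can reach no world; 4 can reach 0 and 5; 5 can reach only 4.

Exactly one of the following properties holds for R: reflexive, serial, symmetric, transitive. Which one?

symmetric

Reflexive: no — 0 is not related to itself.
Serial: no — 3 has no R-successor.
Symmetric: yes — every pair in R has its reverse in R.
Transitive: no — 0 R 4 and 4 R 5, but not 0 R 5.
Only symmetric holds.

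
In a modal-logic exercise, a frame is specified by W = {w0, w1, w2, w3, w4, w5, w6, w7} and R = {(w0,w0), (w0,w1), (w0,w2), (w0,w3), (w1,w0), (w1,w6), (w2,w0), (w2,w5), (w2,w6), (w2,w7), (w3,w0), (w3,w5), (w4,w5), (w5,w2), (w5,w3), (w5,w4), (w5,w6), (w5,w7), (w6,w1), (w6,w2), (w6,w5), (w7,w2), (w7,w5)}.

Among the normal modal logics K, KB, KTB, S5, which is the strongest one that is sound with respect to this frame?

KB

Symmetric (axiom B): yes — every pair in R has its reverse in R.
Reflexive (axiom T): no — w1 is not related to itself.
Euclidean (axiom 5): no — w0 R w1 and w0 R w2, but not w1 R w2.
So F validates K, KB; KTB would additionally require R to be reflexive. The strongest is KB.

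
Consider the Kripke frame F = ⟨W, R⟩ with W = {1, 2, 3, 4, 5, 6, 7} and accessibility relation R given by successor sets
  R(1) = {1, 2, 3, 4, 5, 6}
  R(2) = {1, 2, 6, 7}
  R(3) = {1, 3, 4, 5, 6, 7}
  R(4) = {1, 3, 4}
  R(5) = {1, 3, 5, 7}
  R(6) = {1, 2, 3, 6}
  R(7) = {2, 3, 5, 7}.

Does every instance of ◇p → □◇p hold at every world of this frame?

The schema 5 characterises exactly the Euclidean frames.
Euclidean: no — 1 R 2 and 1 R 3, but not 2 R 3.

No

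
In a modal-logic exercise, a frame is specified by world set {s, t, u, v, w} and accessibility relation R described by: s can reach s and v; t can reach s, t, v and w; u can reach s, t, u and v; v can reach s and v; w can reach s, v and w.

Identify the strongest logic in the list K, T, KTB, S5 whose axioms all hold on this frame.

T

Reflexive (axiom T): yes — every world is R-related to itself.
Symmetric (axiom B): no — t R s but not s R t.
Euclidean (axiom 5): no — t R s and t R w, but not s R w.
So F validates K, T; KTB would additionally require R to be symmetric. The strongest is T.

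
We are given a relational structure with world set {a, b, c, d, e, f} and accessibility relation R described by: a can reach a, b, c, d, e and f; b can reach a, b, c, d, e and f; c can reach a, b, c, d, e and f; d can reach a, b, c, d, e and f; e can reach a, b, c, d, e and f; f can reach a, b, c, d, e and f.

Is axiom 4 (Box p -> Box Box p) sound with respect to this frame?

Axiom 4 corresponds to the accessibility relation being transitive.
Transitive: yes — every two-step R-path is closed by a direct edge.

Yes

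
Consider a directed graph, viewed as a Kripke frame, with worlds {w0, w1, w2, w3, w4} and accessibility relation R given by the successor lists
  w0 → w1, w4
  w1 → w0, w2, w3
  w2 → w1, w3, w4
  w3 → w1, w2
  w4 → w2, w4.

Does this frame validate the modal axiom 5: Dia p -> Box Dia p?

By correspondence theory, 5 is valid on a frame iff R is Euclidean.
Euclidean: no — w0 R w1 and w0 R w4, but not w1 R w4.

No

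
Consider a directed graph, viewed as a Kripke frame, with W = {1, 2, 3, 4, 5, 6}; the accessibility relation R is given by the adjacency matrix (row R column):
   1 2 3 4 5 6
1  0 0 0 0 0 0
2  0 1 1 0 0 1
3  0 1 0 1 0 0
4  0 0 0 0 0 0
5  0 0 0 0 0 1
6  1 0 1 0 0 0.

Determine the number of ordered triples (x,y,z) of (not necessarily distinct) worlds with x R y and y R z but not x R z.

8

Enumerating: (2,3,4), (2,6,1), (3,2,3), (3,2,6), (5,6,1), (5,6,3), (6,3,2), (6,3,4).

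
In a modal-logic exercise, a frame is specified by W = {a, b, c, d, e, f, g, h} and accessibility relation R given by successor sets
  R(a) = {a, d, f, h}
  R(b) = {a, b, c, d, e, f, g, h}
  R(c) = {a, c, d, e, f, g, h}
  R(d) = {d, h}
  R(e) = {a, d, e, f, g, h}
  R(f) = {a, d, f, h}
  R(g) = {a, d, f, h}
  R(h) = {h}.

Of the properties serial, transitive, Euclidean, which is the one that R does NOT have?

Serial: yes — every world has a successor (e.g. a R a).
Transitive: yes — every two-step R-path is closed by a direct edge.
Euclidean: no — a R d and a R f, but not d R f.
Only Euclidean fails.

Euclidean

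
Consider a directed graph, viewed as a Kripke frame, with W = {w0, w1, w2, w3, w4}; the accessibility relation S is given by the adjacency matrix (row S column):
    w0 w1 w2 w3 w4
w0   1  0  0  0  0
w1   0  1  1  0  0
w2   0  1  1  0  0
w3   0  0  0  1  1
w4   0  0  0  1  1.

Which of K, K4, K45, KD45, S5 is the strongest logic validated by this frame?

Transitive (axiom 4): yes — every two-step S-path is closed by a direct edge.
Euclidean (axiom 5): yes — any two successors of a common world are S-related.
Serial (axiom D): yes — every world has a successor (e.g. w0 S w0).
Reflexive (axiom T): yes — every world is S-related to itself.
So F validates K, K4, K45, KD45, S5. The strongest is S5.

S5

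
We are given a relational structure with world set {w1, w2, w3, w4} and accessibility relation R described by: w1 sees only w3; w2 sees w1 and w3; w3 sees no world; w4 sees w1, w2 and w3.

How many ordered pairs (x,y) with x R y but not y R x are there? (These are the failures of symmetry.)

6

Enumerating: (w1,w3), (w2,w1), (w2,w3), (w4,w1), (w4,w2), (w4,w3).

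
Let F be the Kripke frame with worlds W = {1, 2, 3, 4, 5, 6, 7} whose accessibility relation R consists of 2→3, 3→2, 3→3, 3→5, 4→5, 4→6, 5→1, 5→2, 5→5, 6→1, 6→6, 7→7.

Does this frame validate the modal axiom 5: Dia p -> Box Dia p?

Axiom 5 corresponds to the accessibility relation being Euclidean.
Euclidean: no — 3 R 2 and 3 R 5, but not 2 R 5.

No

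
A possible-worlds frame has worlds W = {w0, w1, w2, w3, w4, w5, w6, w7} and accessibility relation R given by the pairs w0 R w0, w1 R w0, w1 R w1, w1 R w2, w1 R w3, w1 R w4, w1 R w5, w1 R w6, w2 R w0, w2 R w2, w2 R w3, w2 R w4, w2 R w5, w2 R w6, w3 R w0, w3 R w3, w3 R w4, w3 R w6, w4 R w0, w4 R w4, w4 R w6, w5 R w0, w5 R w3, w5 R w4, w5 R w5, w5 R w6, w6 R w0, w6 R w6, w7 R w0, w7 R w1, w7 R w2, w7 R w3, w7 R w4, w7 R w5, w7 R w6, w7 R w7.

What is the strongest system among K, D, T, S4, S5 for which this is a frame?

Serial (axiom D): yes — every world has a successor (e.g. w0 R w0).
Reflexive (axiom T): yes — every world is R-related to itself.
Transitive (axiom 4): yes — every two-step R-path is closed by a direct edge.
Euclidean (axiom 5): no — w1 R w0 and w1 R w2, but not w0 R w2.
So F validates K, D, T, S4; S5 would additionally require R to be Euclidean. The strongest is S4.

S4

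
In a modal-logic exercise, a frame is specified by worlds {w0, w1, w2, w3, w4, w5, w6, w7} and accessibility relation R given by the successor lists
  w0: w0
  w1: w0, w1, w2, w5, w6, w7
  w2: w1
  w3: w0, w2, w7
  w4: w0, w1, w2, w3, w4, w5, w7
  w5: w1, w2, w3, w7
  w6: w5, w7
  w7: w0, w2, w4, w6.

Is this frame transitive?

Transitive: no — w1 R w5 and w5 R w3, but not w1 R w3.

No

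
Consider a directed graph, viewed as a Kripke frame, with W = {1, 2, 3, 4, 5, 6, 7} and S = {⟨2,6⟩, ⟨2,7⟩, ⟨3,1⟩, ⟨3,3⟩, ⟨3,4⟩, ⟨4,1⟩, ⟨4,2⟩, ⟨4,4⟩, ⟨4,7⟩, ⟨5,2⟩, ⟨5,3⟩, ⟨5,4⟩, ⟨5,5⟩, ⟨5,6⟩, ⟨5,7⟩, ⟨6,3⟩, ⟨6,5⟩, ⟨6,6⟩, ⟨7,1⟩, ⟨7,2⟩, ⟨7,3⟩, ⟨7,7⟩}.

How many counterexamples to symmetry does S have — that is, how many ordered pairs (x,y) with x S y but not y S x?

Enumerating: (2,6), (3,1), (3,4), (4,1), (4,2), (4,7), (5,2), (5,3), (5,4), (5,7), (6,3), (7,1), (7,3).

13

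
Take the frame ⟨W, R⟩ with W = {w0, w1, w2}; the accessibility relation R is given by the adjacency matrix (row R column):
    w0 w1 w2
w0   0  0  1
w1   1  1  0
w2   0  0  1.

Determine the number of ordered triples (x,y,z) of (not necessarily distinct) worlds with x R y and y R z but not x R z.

1

Enumerating: (w1,w0,w2).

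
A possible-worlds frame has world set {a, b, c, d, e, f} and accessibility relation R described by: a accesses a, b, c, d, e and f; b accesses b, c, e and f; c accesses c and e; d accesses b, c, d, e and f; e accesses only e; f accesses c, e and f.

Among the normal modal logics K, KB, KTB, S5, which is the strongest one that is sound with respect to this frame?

K

Symmetric (axiom B): no — a R b but not b R a.
Reflexive (axiom T): yes — every world is R-related to itself.
Euclidean (axiom 5): no — a R b and a R d, but not b R d.
So F validates K; KB would additionally require R to be symmetric. The strongest is K.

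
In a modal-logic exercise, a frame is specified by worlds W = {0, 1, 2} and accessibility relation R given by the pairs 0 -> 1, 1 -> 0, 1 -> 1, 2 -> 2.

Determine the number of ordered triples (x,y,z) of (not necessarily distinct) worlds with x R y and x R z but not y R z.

Enumerating: (1,0,0).

1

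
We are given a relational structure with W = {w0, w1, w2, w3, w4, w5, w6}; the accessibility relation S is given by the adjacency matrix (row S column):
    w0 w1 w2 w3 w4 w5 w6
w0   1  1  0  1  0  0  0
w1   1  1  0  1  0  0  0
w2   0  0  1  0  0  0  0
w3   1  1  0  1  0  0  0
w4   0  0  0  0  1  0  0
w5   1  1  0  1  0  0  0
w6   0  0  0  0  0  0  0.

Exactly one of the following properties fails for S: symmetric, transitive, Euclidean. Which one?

Symmetric: no — w5 S w0 but not w0 S w5.
Transitive: yes — every two-step S-path is closed by a direct edge.
Euclidean: yes — any two successors of a common world are S-related.
Only symmetric fails.

symmetric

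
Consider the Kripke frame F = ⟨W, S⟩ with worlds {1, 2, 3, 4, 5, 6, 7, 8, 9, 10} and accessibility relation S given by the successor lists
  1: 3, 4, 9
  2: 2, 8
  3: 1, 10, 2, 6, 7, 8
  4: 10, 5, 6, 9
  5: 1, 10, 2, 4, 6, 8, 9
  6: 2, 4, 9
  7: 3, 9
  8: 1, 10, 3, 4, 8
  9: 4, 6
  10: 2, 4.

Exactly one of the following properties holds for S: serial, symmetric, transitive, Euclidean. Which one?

serial

Serial: yes — every world has a successor (e.g. 1 S 3).
Symmetric: no — 1 S 4 but not 4 S 1.
Transitive: no — 1 S 3 and 3 S 10, but not 1 S 10.
Euclidean: no — 1 S 3 and 1 S 4, but not 3 S 4.
Only serial holds.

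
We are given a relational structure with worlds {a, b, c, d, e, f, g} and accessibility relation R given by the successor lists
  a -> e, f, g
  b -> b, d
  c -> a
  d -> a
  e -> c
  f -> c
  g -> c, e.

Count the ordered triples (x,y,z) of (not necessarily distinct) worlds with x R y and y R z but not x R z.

Enumerating: (a,e,c), (a,f,c), (a,g,c), (b,d,a), (c,a,e), (c,a,f), (c,a,g), (d,a,e), (d,a,f), (d,a,g), (e,c,a), (f,c,a), (g,c,a).

13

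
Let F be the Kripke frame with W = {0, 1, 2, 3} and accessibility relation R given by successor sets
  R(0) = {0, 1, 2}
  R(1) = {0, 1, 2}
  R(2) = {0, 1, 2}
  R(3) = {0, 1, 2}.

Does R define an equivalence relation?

No

Reflexive: no — 3 is not related to itself.
Symmetric: no — 3 R 0 but not 0 R 3.
Transitive: yes — every two-step R-path is closed by a direct edge.
So R is not an equivalence relation.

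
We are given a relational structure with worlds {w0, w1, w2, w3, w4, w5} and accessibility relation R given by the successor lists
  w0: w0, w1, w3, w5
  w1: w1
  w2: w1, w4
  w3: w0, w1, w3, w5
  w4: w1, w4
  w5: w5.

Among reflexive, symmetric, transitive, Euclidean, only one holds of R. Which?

transitive

Reflexive: no — w2 is not related to itself.
Symmetric: no — w0 R w1 but not w1 R w0.
Transitive: yes — every two-step R-path is closed by a direct edge.
Euclidean: no — w0 R w1 and w0 R w3, but not w1 R w3.
Only transitive holds.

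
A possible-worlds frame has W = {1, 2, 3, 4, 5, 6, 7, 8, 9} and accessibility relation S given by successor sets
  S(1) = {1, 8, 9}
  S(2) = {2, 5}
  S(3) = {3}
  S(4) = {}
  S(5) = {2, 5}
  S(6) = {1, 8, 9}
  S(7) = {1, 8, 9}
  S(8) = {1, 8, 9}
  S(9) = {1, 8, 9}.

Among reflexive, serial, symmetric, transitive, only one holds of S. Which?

Reflexive: no — 4 is not related to itself.
Serial: no — 4 has no S-successor.
Symmetric: no — 6 S 1 but not 1 S 6.
Transitive: yes — every two-step S-path is closed by a direct edge.
Only transitive holds.

transitive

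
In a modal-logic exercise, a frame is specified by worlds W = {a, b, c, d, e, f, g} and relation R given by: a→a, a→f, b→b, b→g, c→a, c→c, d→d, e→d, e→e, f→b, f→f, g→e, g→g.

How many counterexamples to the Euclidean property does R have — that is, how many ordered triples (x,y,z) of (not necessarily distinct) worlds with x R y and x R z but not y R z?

6

Enumerating: (a,f,a), (b,g,b), (c,a,c), (e,d,e), (f,b,f), (g,e,g).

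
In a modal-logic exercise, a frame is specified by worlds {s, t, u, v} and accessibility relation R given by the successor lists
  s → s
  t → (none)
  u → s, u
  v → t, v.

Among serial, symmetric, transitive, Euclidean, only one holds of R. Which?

transitive

Serial: no — t has no R-successor.
Symmetric: no — u R s but not s R u.
Transitive: yes — every two-step R-path is closed by a direct edge.
Euclidean: no — u R s and u R u, but not s R u.
Only transitive holds.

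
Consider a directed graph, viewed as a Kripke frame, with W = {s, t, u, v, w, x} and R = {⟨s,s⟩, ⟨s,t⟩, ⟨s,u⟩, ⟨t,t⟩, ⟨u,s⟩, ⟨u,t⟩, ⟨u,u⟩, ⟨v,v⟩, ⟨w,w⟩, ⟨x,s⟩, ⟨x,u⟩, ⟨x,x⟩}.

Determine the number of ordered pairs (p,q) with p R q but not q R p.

4

Enumerating: (s,t), (u,t), (x,s), (x,u).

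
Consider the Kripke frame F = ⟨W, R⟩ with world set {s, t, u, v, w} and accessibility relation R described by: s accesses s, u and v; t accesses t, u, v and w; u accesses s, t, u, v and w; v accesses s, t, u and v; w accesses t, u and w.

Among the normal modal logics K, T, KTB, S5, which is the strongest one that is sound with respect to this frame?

KTB

Reflexive (axiom T): yes — every world is R-related to itself.
Symmetric (axiom B): yes — every pair in R has its reverse in R.
Euclidean (axiom 5): no — t R v and t R w, but not v R w.
So F validates K, T, KTB; S5 would additionally require R to be Euclidean. The strongest is KTB.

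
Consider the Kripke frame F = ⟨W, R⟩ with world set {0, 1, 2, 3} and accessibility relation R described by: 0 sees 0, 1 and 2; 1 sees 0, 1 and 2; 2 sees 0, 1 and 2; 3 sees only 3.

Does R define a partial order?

Reflexive: yes — every world is R-related to itself.
Transitive: yes — every two-step R-path is closed by a direct edge.
Antisymmetric: no — 0 R 1 and 1 R 0 with 0 ≠ 1.
So R is not a partial order.

No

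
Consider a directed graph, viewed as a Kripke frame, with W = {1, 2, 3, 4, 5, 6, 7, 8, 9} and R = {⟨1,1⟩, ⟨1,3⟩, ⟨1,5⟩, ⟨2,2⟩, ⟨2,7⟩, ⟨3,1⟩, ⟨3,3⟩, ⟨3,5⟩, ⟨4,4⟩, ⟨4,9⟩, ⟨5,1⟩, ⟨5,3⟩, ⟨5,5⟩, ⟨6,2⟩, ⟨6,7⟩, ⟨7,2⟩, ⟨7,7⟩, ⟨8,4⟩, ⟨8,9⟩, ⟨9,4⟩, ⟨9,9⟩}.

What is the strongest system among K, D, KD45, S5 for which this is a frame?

KD45

Serial (axiom D): yes — every world has a successor (e.g. 1 R 1).
Euclidean (axiom 5): yes — any two successors of a common world are R-related.
Transitive (axiom 4): yes — every two-step R-path is closed by a direct edge.
Reflexive (axiom T): no — 6 is not related to itself.
So F validates K, D, KD45; S5 would additionally require R to be reflexive. The strongest is KD45.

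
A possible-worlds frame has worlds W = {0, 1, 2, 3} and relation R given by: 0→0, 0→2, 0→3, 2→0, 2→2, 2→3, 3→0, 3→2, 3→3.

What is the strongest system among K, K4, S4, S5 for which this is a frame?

Transitive (axiom 4): yes — every two-step R-path is closed by a direct edge.
Reflexive (axiom T): no — 1 is not related to itself.
Euclidean (axiom 5): yes — any two successors of a common world are R-related.
So F validates K, K4; S4 would additionally require R to be reflexive. The strongest is K4.

K4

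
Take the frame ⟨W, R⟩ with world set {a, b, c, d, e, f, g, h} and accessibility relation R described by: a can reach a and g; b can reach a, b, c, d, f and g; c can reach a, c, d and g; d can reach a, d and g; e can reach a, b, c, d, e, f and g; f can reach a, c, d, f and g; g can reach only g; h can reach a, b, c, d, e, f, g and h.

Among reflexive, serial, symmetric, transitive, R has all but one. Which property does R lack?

symmetric

Reflexive: yes — every world is R-related to itself.
Serial: yes — every world has a successor (e.g. a R a).
Symmetric: no — a R g but not g R a.
Transitive: yes — every two-step R-path is closed by a direct edge.
Only symmetric fails.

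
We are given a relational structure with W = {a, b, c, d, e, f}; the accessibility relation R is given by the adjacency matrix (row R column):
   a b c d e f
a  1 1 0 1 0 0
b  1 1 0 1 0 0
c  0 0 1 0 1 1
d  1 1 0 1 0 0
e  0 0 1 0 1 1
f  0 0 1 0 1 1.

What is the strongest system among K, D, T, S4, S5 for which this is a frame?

S5

Serial (axiom D): yes — every world has a successor (e.g. a R a).
Reflexive (axiom T): yes — every world is R-related to itself.
Transitive (axiom 4): yes — every two-step R-path is closed by a direct edge.
Euclidean (axiom 5): yes — any two successors of a common world are R-related.
So F validates K, D, T, S4, S5. The strongest is S5.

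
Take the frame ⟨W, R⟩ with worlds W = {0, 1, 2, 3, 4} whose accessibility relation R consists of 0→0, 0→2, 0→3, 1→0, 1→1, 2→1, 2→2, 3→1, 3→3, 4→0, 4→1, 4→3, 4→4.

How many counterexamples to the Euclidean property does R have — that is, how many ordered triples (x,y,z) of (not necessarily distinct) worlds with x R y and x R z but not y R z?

13

Enumerating: (0,2,0), (0,2,3), (0,3,0), (0,3,2), (1,0,1), (2,1,2), (3,1,3), (4,0,1), (4,0,4), (4,1,3), (4,1,4), (4,3,0), (4,3,4).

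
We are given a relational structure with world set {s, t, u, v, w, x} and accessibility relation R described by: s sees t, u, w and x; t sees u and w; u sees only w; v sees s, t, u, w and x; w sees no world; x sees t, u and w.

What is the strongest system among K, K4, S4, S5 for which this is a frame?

Transitive (axiom 4): yes — every two-step R-path is closed by a direct edge.
Reflexive (axiom T): no — s is not related to itself.
Euclidean (axiom 5): no — s R t and s R x, but not t R x.
So F validates K, K4; S4 would additionally require R to be reflexive. The strongest is K4.

K4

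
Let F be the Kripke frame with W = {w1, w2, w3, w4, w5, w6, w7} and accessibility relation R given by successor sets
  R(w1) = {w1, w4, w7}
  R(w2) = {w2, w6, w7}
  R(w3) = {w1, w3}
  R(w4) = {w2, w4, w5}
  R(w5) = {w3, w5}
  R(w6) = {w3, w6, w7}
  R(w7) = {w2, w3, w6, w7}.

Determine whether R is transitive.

No

Transitive: no — w1 R w4 and w4 R w2, but not w1 R w2.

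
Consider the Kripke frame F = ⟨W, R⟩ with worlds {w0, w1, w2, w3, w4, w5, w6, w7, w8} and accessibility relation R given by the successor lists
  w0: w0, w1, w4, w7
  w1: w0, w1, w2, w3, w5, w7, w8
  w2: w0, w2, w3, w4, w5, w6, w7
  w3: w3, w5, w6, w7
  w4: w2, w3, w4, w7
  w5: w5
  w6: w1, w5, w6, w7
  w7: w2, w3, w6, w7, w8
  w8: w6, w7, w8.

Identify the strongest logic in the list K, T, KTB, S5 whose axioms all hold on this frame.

T

Reflexive (axiom T): yes — every world is R-related to itself.
Symmetric (axiom B): no — w0 R w4 but not w4 R w0.
Euclidean (axiom 5): no — w0 R w1 and w0 R w4, but not w1 R w4.
So F validates K, T; KTB would additionally require R to be symmetric. The strongest is T.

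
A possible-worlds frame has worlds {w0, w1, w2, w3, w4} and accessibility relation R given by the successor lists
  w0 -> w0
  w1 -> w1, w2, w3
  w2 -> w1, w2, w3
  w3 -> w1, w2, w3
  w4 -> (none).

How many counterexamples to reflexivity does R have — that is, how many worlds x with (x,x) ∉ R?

1

Enumerating: w4.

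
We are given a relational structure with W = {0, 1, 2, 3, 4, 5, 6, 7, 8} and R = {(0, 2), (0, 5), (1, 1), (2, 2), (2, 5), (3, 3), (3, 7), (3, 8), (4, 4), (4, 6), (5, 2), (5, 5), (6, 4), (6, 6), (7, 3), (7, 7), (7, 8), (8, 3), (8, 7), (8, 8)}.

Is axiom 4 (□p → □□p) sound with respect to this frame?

Yes

Axiom 4 corresponds to the accessibility relation being transitive.
Transitive: yes — every two-step R-path is closed by a direct edge.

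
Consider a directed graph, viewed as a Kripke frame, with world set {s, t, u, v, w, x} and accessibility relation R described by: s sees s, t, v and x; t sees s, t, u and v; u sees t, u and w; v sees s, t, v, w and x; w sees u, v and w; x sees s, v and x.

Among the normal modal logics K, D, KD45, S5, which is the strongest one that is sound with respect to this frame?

D

Serial (axiom D): yes — every world has a successor (e.g. s R s).
Euclidean (axiom 5): no — s R t and s R x, but not t R x.
Transitive (axiom 4): no — s R t and t R u, but not s R u.
Reflexive (axiom T): yes — every world is R-related to itself.
So F validates K, D; KD45 would additionally require R to be Euclidean and transitive. The strongest is D.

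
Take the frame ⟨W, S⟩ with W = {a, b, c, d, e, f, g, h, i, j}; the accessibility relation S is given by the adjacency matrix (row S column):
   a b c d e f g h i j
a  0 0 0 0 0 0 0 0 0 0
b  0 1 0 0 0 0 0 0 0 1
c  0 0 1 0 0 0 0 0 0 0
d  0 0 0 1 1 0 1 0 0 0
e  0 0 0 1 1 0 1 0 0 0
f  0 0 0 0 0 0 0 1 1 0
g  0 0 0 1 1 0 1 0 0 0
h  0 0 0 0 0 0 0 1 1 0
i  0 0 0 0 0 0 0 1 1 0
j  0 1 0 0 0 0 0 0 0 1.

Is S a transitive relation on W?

Yes

Transitive: yes — every two-step S-path is closed by a direct edge.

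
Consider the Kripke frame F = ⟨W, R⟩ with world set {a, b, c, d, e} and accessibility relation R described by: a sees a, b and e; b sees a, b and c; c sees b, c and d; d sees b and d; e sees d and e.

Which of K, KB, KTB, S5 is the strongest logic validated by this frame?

Symmetric (axiom B): no — a R e but not e R a.
Reflexive (axiom T): yes — every world is R-related to itself.
Euclidean (axiom 5): no — a R b and a R e, but not b R e.
So F validates K; KB would additionally require R to be symmetric. The strongest is K.

K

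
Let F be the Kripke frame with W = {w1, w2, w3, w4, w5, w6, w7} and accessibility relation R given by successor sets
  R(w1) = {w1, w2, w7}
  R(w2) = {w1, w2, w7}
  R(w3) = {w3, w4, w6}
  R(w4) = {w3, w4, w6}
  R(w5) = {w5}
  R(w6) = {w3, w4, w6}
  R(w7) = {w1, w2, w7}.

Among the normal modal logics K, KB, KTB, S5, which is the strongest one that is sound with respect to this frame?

S5

Symmetric (axiom B): yes — every pair in R has its reverse in R.
Reflexive (axiom T): yes — every world is R-related to itself.
Euclidean (axiom 5): yes — any two successors of a common world are R-related.
So F validates K, KB, KTB, S5. The strongest is S5.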